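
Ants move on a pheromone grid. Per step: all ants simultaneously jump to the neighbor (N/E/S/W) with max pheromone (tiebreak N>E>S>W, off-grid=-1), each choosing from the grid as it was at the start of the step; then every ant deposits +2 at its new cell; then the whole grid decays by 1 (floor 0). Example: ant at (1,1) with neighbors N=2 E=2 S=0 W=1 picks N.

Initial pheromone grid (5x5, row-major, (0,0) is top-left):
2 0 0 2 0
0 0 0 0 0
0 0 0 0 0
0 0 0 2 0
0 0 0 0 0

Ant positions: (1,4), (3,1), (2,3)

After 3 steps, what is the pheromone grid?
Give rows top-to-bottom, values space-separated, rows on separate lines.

After step 1: ants at (0,4),(2,1),(3,3)
  1 0 0 1 1
  0 0 0 0 0
  0 1 0 0 0
  0 0 0 3 0
  0 0 0 0 0
After step 2: ants at (0,3),(1,1),(2,3)
  0 0 0 2 0
  0 1 0 0 0
  0 0 0 1 0
  0 0 0 2 0
  0 0 0 0 0
After step 3: ants at (0,4),(0,1),(3,3)
  0 1 0 1 1
  0 0 0 0 0
  0 0 0 0 0
  0 0 0 3 0
  0 0 0 0 0

0 1 0 1 1
0 0 0 0 0
0 0 0 0 0
0 0 0 3 0
0 0 0 0 0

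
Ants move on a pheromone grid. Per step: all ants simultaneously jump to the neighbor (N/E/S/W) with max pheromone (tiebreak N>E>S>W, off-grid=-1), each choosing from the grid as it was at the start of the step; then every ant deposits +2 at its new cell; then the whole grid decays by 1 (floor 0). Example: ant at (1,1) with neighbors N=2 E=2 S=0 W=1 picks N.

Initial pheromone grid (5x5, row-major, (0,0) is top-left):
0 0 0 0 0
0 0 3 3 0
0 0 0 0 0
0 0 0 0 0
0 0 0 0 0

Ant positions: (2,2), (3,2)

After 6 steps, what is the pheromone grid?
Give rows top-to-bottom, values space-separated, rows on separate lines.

After step 1: ants at (1,2),(2,2)
  0 0 0 0 0
  0 0 4 2 0
  0 0 1 0 0
  0 0 0 0 0
  0 0 0 0 0
After step 2: ants at (1,3),(1,2)
  0 0 0 0 0
  0 0 5 3 0
  0 0 0 0 0
  0 0 0 0 0
  0 0 0 0 0
After step 3: ants at (1,2),(1,3)
  0 0 0 0 0
  0 0 6 4 0
  0 0 0 0 0
  0 0 0 0 0
  0 0 0 0 0
After step 4: ants at (1,3),(1,2)
  0 0 0 0 0
  0 0 7 5 0
  0 0 0 0 0
  0 0 0 0 0
  0 0 0 0 0
After step 5: ants at (1,2),(1,3)
  0 0 0 0 0
  0 0 8 6 0
  0 0 0 0 0
  0 0 0 0 0
  0 0 0 0 0
After step 6: ants at (1,3),(1,2)
  0 0 0 0 0
  0 0 9 7 0
  0 0 0 0 0
  0 0 0 0 0
  0 0 0 0 0

0 0 0 0 0
0 0 9 7 0
0 0 0 0 0
0 0 0 0 0
0 0 0 0 0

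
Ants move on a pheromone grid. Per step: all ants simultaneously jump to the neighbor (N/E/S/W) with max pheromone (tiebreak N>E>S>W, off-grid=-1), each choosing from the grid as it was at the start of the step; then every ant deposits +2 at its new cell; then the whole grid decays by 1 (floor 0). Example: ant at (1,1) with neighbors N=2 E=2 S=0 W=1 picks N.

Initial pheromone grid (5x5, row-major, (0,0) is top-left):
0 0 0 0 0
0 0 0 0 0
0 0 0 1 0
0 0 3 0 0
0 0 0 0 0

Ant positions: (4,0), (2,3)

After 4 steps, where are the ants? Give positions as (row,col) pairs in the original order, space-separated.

Step 1: ant0:(4,0)->N->(3,0) | ant1:(2,3)->N->(1,3)
  grid max=2 at (3,2)
Step 2: ant0:(3,0)->N->(2,0) | ant1:(1,3)->N->(0,3)
  grid max=1 at (0,3)
Step 3: ant0:(2,0)->N->(1,0) | ant1:(0,3)->E->(0,4)
  grid max=1 at (0,4)
Step 4: ant0:(1,0)->N->(0,0) | ant1:(0,4)->S->(1,4)
  grid max=1 at (0,0)

(0,0) (1,4)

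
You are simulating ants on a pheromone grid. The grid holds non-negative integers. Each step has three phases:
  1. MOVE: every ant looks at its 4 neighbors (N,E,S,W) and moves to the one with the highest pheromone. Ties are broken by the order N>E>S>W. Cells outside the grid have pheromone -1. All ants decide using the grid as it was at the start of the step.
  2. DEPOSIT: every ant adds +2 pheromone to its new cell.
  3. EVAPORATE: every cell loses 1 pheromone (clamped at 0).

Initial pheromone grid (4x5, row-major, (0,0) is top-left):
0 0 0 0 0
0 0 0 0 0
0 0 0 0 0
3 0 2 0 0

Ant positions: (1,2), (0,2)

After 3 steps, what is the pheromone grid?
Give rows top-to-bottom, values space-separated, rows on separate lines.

After step 1: ants at (0,2),(0,3)
  0 0 1 1 0
  0 0 0 0 0
  0 0 0 0 0
  2 0 1 0 0
After step 2: ants at (0,3),(0,2)
  0 0 2 2 0
  0 0 0 0 0
  0 0 0 0 0
  1 0 0 0 0
After step 3: ants at (0,2),(0,3)
  0 0 3 3 0
  0 0 0 0 0
  0 0 0 0 0
  0 0 0 0 0

0 0 3 3 0
0 0 0 0 0
0 0 0 0 0
0 0 0 0 0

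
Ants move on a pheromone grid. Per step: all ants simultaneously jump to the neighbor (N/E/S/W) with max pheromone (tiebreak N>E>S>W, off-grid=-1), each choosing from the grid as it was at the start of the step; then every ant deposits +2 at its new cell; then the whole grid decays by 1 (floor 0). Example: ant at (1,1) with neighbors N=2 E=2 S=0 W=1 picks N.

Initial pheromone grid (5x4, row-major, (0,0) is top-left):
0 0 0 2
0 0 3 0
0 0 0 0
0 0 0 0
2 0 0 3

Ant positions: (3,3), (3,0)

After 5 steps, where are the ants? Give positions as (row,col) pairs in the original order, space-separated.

Step 1: ant0:(3,3)->S->(4,3) | ant1:(3,0)->S->(4,0)
  grid max=4 at (4,3)
Step 2: ant0:(4,3)->N->(3,3) | ant1:(4,0)->N->(3,0)
  grid max=3 at (4,3)
Step 3: ant0:(3,3)->S->(4,3) | ant1:(3,0)->S->(4,0)
  grid max=4 at (4,3)
Step 4: ant0:(4,3)->N->(3,3) | ant1:(4,0)->N->(3,0)
  grid max=3 at (4,3)
Step 5: ant0:(3,3)->S->(4,3) | ant1:(3,0)->S->(4,0)
  grid max=4 at (4,3)

(4,3) (4,0)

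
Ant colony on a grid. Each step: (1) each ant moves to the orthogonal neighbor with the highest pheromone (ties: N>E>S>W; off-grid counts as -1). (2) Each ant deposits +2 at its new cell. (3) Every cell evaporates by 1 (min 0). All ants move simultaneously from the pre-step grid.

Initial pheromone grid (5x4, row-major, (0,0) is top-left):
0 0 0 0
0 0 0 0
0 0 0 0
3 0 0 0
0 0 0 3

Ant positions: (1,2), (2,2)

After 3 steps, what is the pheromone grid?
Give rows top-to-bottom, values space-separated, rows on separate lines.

After step 1: ants at (0,2),(1,2)
  0 0 1 0
  0 0 1 0
  0 0 0 0
  2 0 0 0
  0 0 0 2
After step 2: ants at (1,2),(0,2)
  0 0 2 0
  0 0 2 0
  0 0 0 0
  1 0 0 0
  0 0 0 1
After step 3: ants at (0,2),(1,2)
  0 0 3 0
  0 0 3 0
  0 0 0 0
  0 0 0 0
  0 0 0 0

0 0 3 0
0 0 3 0
0 0 0 0
0 0 0 0
0 0 0 0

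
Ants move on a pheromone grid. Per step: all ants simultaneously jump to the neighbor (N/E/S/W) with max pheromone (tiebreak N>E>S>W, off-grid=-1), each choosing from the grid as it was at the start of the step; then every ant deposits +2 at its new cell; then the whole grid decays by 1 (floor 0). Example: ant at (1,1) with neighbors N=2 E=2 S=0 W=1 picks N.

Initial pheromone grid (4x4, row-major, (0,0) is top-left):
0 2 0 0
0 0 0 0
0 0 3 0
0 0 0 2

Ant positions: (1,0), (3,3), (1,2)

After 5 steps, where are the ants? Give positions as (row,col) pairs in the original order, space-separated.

Step 1: ant0:(1,0)->N->(0,0) | ant1:(3,3)->N->(2,3) | ant2:(1,2)->S->(2,2)
  grid max=4 at (2,2)
Step 2: ant0:(0,0)->E->(0,1) | ant1:(2,3)->W->(2,2) | ant2:(2,2)->E->(2,3)
  grid max=5 at (2,2)
Step 3: ant0:(0,1)->E->(0,2) | ant1:(2,2)->E->(2,3) | ant2:(2,3)->W->(2,2)
  grid max=6 at (2,2)
Step 4: ant0:(0,2)->W->(0,1) | ant1:(2,3)->W->(2,2) | ant2:(2,2)->E->(2,3)
  grid max=7 at (2,2)
Step 5: ant0:(0,1)->E->(0,2) | ant1:(2,2)->E->(2,3) | ant2:(2,3)->W->(2,2)
  grid max=8 at (2,2)

(0,2) (2,3) (2,2)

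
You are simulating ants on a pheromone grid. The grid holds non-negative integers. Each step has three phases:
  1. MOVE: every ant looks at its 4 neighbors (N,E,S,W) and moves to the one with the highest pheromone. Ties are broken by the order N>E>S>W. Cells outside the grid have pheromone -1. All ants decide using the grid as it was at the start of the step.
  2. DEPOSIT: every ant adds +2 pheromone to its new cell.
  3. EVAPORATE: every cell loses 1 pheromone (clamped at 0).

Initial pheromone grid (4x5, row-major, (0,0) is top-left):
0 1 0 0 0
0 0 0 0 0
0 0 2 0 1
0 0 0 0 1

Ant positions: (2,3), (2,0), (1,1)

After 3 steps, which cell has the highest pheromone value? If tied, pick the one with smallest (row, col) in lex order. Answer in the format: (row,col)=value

Step 1: ant0:(2,3)->W->(2,2) | ant1:(2,0)->N->(1,0) | ant2:(1,1)->N->(0,1)
  grid max=3 at (2,2)
Step 2: ant0:(2,2)->N->(1,2) | ant1:(1,0)->N->(0,0) | ant2:(0,1)->E->(0,2)
  grid max=2 at (2,2)
Step 3: ant0:(1,2)->S->(2,2) | ant1:(0,0)->E->(0,1) | ant2:(0,2)->S->(1,2)
  grid max=3 at (2,2)
Final grid:
  0 2 0 0 0
  0 0 2 0 0
  0 0 3 0 0
  0 0 0 0 0
Max pheromone 3 at (2,2)

Answer: (2,2)=3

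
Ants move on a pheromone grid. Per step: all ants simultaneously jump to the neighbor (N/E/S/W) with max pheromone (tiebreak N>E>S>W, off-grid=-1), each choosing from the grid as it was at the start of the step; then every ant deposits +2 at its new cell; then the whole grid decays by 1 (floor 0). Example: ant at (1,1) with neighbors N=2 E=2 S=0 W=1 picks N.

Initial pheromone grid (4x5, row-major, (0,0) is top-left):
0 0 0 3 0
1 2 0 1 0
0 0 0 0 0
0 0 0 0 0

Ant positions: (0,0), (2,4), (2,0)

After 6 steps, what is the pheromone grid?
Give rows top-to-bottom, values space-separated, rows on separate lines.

After step 1: ants at (1,0),(1,4),(1,0)
  0 0 0 2 0
  4 1 0 0 1
  0 0 0 0 0
  0 0 0 0 0
After step 2: ants at (1,1),(0,4),(1,1)
  0 0 0 1 1
  3 4 0 0 0
  0 0 0 0 0
  0 0 0 0 0
After step 3: ants at (1,0),(0,3),(1,0)
  0 0 0 2 0
  6 3 0 0 0
  0 0 0 0 0
  0 0 0 0 0
After step 4: ants at (1,1),(0,4),(1,1)
  0 0 0 1 1
  5 6 0 0 0
  0 0 0 0 0
  0 0 0 0 0
After step 5: ants at (1,0),(0,3),(1,0)
  0 0 0 2 0
  8 5 0 0 0
  0 0 0 0 0
  0 0 0 0 0
After step 6: ants at (1,1),(0,4),(1,1)
  0 0 0 1 1
  7 8 0 0 0
  0 0 0 0 0
  0 0 0 0 0

0 0 0 1 1
7 8 0 0 0
0 0 0 0 0
0 0 0 0 0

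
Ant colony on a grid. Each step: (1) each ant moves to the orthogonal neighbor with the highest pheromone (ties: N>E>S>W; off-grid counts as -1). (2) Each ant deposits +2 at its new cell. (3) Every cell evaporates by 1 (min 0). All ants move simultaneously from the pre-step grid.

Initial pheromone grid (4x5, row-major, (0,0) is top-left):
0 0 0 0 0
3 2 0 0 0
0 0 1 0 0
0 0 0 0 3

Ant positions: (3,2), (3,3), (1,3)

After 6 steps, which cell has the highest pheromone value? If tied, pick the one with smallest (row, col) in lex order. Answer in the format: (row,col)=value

Answer: (3,4)=3

Derivation:
Step 1: ant0:(3,2)->N->(2,2) | ant1:(3,3)->E->(3,4) | ant2:(1,3)->N->(0,3)
  grid max=4 at (3,4)
Step 2: ant0:(2,2)->N->(1,2) | ant1:(3,4)->N->(2,4) | ant2:(0,3)->E->(0,4)
  grid max=3 at (3,4)
Step 3: ant0:(1,2)->S->(2,2) | ant1:(2,4)->S->(3,4) | ant2:(0,4)->S->(1,4)
  grid max=4 at (3,4)
Step 4: ant0:(2,2)->N->(1,2) | ant1:(3,4)->N->(2,4) | ant2:(1,4)->N->(0,4)
  grid max=3 at (3,4)
Step 5: ant0:(1,2)->S->(2,2) | ant1:(2,4)->S->(3,4) | ant2:(0,4)->S->(1,4)
  grid max=4 at (3,4)
Step 6: ant0:(2,2)->N->(1,2) | ant1:(3,4)->N->(2,4) | ant2:(1,4)->N->(0,4)
  grid max=3 at (3,4)
Final grid:
  0 0 0 0 1
  0 0 1 0 0
  0 0 1 0 1
  0 0 0 0 3
Max pheromone 3 at (3,4)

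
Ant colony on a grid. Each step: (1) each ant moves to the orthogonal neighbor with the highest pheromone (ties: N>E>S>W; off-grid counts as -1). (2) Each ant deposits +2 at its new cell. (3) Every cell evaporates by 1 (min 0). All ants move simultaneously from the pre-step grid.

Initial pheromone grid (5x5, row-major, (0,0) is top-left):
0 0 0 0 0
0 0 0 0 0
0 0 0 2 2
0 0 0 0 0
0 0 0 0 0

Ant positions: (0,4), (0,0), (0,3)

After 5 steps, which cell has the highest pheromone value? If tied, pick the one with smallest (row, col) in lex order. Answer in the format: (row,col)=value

Step 1: ant0:(0,4)->S->(1,4) | ant1:(0,0)->E->(0,1) | ant2:(0,3)->E->(0,4)
  grid max=1 at (0,1)
Step 2: ant0:(1,4)->N->(0,4) | ant1:(0,1)->E->(0,2) | ant2:(0,4)->S->(1,4)
  grid max=2 at (0,4)
Step 3: ant0:(0,4)->S->(1,4) | ant1:(0,2)->E->(0,3) | ant2:(1,4)->N->(0,4)
  grid max=3 at (0,4)
Step 4: ant0:(1,4)->N->(0,4) | ant1:(0,3)->E->(0,4) | ant2:(0,4)->S->(1,4)
  grid max=6 at (0,4)
Step 5: ant0:(0,4)->S->(1,4) | ant1:(0,4)->S->(1,4) | ant2:(1,4)->N->(0,4)
  grid max=7 at (0,4)
Final grid:
  0 0 0 0 7
  0 0 0 0 7
  0 0 0 0 0
  0 0 0 0 0
  0 0 0 0 0
Max pheromone 7 at (0,4)

Answer: (0,4)=7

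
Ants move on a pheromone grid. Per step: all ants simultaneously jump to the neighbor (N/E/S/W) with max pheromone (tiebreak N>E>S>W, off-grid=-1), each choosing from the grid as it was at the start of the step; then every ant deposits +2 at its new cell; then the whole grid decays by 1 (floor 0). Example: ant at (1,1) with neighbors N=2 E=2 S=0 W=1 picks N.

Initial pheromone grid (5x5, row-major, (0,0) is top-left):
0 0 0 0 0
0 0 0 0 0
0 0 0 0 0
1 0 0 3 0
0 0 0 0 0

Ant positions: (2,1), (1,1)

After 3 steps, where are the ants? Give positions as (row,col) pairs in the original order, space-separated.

Step 1: ant0:(2,1)->N->(1,1) | ant1:(1,1)->N->(0,1)
  grid max=2 at (3,3)
Step 2: ant0:(1,1)->N->(0,1) | ant1:(0,1)->S->(1,1)
  grid max=2 at (0,1)
Step 3: ant0:(0,1)->S->(1,1) | ant1:(1,1)->N->(0,1)
  grid max=3 at (0,1)

(1,1) (0,1)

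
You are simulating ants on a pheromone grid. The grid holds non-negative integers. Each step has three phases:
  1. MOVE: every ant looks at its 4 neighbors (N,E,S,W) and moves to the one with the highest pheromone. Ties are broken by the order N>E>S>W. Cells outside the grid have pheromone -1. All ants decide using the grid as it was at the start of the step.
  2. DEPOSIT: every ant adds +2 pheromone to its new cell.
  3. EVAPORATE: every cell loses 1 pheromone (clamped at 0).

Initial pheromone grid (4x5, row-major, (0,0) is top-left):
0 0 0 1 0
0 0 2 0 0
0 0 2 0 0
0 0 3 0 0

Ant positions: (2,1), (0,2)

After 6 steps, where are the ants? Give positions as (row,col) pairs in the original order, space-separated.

Step 1: ant0:(2,1)->E->(2,2) | ant1:(0,2)->S->(1,2)
  grid max=3 at (1,2)
Step 2: ant0:(2,2)->N->(1,2) | ant1:(1,2)->S->(2,2)
  grid max=4 at (1,2)
Step 3: ant0:(1,2)->S->(2,2) | ant1:(2,2)->N->(1,2)
  grid max=5 at (1,2)
Step 4: ant0:(2,2)->N->(1,2) | ant1:(1,2)->S->(2,2)
  grid max=6 at (1,2)
Step 5: ant0:(1,2)->S->(2,2) | ant1:(2,2)->N->(1,2)
  grid max=7 at (1,2)
Step 6: ant0:(2,2)->N->(1,2) | ant1:(1,2)->S->(2,2)
  grid max=8 at (1,2)

(1,2) (2,2)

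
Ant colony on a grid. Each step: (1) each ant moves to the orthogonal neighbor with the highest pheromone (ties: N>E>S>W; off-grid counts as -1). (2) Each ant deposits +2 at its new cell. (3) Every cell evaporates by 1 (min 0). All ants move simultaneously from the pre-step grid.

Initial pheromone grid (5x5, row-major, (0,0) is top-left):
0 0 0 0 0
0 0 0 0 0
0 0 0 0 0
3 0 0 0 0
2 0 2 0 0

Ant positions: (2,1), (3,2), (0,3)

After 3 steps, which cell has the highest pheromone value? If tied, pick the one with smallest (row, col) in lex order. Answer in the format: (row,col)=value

Step 1: ant0:(2,1)->N->(1,1) | ant1:(3,2)->S->(4,2) | ant2:(0,3)->E->(0,4)
  grid max=3 at (4,2)
Step 2: ant0:(1,1)->N->(0,1) | ant1:(4,2)->N->(3,2) | ant2:(0,4)->S->(1,4)
  grid max=2 at (4,2)
Step 3: ant0:(0,1)->E->(0,2) | ant1:(3,2)->S->(4,2) | ant2:(1,4)->N->(0,4)
  grid max=3 at (4,2)
Final grid:
  0 0 1 0 1
  0 0 0 0 0
  0 0 0 0 0
  0 0 0 0 0
  0 0 3 0 0
Max pheromone 3 at (4,2)

Answer: (4,2)=3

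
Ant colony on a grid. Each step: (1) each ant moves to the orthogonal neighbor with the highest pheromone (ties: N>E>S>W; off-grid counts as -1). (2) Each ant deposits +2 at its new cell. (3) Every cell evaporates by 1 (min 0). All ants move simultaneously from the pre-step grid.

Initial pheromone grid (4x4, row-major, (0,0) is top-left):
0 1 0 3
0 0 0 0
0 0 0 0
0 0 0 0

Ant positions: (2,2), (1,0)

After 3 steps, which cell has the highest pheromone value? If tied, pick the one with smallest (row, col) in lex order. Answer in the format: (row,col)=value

Answer: (0,2)=2

Derivation:
Step 1: ant0:(2,2)->N->(1,2) | ant1:(1,0)->N->(0,0)
  grid max=2 at (0,3)
Step 2: ant0:(1,2)->N->(0,2) | ant1:(0,0)->E->(0,1)
  grid max=1 at (0,1)
Step 3: ant0:(0,2)->E->(0,3) | ant1:(0,1)->E->(0,2)
  grid max=2 at (0,2)
Final grid:
  0 0 2 2
  0 0 0 0
  0 0 0 0
  0 0 0 0
Max pheromone 2 at (0,2)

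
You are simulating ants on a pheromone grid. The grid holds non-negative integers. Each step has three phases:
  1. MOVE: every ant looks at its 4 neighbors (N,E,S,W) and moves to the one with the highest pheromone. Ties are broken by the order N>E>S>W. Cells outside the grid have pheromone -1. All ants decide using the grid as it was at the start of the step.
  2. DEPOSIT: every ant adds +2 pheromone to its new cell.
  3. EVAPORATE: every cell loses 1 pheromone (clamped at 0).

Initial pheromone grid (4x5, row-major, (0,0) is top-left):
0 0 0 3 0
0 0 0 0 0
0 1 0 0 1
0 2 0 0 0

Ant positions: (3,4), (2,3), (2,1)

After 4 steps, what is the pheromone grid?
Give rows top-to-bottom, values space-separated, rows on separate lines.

After step 1: ants at (2,4),(2,4),(3,1)
  0 0 0 2 0
  0 0 0 0 0
  0 0 0 0 4
  0 3 0 0 0
After step 2: ants at (1,4),(1,4),(2,1)
  0 0 0 1 0
  0 0 0 0 3
  0 1 0 0 3
  0 2 0 0 0
After step 3: ants at (2,4),(2,4),(3,1)
  0 0 0 0 0
  0 0 0 0 2
  0 0 0 0 6
  0 3 0 0 0
After step 4: ants at (1,4),(1,4),(2,1)
  0 0 0 0 0
  0 0 0 0 5
  0 1 0 0 5
  0 2 0 0 0

0 0 0 0 0
0 0 0 0 5
0 1 0 0 5
0 2 0 0 0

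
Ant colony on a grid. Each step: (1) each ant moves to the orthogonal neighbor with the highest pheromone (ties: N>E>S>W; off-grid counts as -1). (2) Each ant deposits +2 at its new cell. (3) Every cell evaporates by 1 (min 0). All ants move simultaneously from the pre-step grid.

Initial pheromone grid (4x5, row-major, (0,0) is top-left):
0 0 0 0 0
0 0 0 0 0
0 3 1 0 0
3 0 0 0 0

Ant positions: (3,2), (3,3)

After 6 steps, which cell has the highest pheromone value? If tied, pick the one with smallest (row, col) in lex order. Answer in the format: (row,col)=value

Step 1: ant0:(3,2)->N->(2,2) | ant1:(3,3)->N->(2,3)
  grid max=2 at (2,1)
Step 2: ant0:(2,2)->W->(2,1) | ant1:(2,3)->W->(2,2)
  grid max=3 at (2,1)
Step 3: ant0:(2,1)->E->(2,2) | ant1:(2,2)->W->(2,1)
  grid max=4 at (2,1)
Step 4: ant0:(2,2)->W->(2,1) | ant1:(2,1)->E->(2,2)
  grid max=5 at (2,1)
Step 5: ant0:(2,1)->E->(2,2) | ant1:(2,2)->W->(2,1)
  grid max=6 at (2,1)
Step 6: ant0:(2,2)->W->(2,1) | ant1:(2,1)->E->(2,2)
  grid max=7 at (2,1)
Final grid:
  0 0 0 0 0
  0 0 0 0 0
  0 7 7 0 0
  0 0 0 0 0
Max pheromone 7 at (2,1)

Answer: (2,1)=7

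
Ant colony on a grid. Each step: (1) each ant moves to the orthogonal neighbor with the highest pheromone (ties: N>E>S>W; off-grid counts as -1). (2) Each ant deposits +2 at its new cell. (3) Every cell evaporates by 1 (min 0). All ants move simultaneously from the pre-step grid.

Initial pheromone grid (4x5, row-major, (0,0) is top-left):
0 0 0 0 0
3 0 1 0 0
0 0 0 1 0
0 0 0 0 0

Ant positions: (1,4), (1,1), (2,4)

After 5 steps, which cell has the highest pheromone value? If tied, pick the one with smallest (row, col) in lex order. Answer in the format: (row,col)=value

Step 1: ant0:(1,4)->N->(0,4) | ant1:(1,1)->W->(1,0) | ant2:(2,4)->W->(2,3)
  grid max=4 at (1,0)
Step 2: ant0:(0,4)->S->(1,4) | ant1:(1,0)->N->(0,0) | ant2:(2,3)->N->(1,3)
  grid max=3 at (1,0)
Step 3: ant0:(1,4)->W->(1,3) | ant1:(0,0)->S->(1,0) | ant2:(1,3)->E->(1,4)
  grid max=4 at (1,0)
Step 4: ant0:(1,3)->E->(1,4) | ant1:(1,0)->N->(0,0) | ant2:(1,4)->W->(1,3)
  grid max=3 at (1,0)
Step 5: ant0:(1,4)->W->(1,3) | ant1:(0,0)->S->(1,0) | ant2:(1,3)->E->(1,4)
  grid max=4 at (1,0)
Final grid:
  0 0 0 0 0
  4 0 0 4 4
  0 0 0 0 0
  0 0 0 0 0
Max pheromone 4 at (1,0)

Answer: (1,0)=4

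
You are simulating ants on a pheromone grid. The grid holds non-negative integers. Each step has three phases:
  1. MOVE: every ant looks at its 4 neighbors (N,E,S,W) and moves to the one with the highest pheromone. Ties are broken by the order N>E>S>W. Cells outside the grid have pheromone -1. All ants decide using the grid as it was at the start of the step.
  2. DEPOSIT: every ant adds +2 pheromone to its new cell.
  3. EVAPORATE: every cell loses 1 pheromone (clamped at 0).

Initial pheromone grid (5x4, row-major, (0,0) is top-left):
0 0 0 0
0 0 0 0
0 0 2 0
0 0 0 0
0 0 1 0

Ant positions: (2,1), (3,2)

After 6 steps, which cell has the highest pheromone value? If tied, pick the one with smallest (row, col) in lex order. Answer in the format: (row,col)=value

Step 1: ant0:(2,1)->E->(2,2) | ant1:(3,2)->N->(2,2)
  grid max=5 at (2,2)
Step 2: ant0:(2,2)->N->(1,2) | ant1:(2,2)->N->(1,2)
  grid max=4 at (2,2)
Step 3: ant0:(1,2)->S->(2,2) | ant1:(1,2)->S->(2,2)
  grid max=7 at (2,2)
Step 4: ant0:(2,2)->N->(1,2) | ant1:(2,2)->N->(1,2)
  grid max=6 at (2,2)
Step 5: ant0:(1,2)->S->(2,2) | ant1:(1,2)->S->(2,2)
  grid max=9 at (2,2)
Step 6: ant0:(2,2)->N->(1,2) | ant1:(2,2)->N->(1,2)
  grid max=8 at (2,2)
Final grid:
  0 0 0 0
  0 0 7 0
  0 0 8 0
  0 0 0 0
  0 0 0 0
Max pheromone 8 at (2,2)

Answer: (2,2)=8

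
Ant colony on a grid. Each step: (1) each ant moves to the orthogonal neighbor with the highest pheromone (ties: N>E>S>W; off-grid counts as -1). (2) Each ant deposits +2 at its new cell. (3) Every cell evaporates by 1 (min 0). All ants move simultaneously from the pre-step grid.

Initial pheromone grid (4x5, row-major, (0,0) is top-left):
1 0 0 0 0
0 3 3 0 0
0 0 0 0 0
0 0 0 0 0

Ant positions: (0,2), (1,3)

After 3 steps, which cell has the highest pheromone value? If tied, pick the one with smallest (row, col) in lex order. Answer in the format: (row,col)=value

Answer: (1,2)=8

Derivation:
Step 1: ant0:(0,2)->S->(1,2) | ant1:(1,3)->W->(1,2)
  grid max=6 at (1,2)
Step 2: ant0:(1,2)->W->(1,1) | ant1:(1,2)->W->(1,1)
  grid max=5 at (1,1)
Step 3: ant0:(1,1)->E->(1,2) | ant1:(1,1)->E->(1,2)
  grid max=8 at (1,2)
Final grid:
  0 0 0 0 0
  0 4 8 0 0
  0 0 0 0 0
  0 0 0 0 0
Max pheromone 8 at (1,2)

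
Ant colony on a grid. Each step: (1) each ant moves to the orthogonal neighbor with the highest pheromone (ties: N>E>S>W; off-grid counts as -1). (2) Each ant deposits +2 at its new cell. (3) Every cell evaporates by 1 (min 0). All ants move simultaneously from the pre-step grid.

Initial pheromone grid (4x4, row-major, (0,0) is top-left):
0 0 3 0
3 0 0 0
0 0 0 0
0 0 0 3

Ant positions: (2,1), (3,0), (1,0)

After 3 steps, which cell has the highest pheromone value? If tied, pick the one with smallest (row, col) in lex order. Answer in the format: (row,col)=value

Answer: (1,0)=6

Derivation:
Step 1: ant0:(2,1)->N->(1,1) | ant1:(3,0)->N->(2,0) | ant2:(1,0)->N->(0,0)
  grid max=2 at (0,2)
Step 2: ant0:(1,1)->W->(1,0) | ant1:(2,0)->N->(1,0) | ant2:(0,0)->S->(1,0)
  grid max=7 at (1,0)
Step 3: ant0:(1,0)->N->(0,0) | ant1:(1,0)->N->(0,0) | ant2:(1,0)->N->(0,0)
  grid max=6 at (1,0)
Final grid:
  5 0 0 0
  6 0 0 0
  0 0 0 0
  0 0 0 0
Max pheromone 6 at (1,0)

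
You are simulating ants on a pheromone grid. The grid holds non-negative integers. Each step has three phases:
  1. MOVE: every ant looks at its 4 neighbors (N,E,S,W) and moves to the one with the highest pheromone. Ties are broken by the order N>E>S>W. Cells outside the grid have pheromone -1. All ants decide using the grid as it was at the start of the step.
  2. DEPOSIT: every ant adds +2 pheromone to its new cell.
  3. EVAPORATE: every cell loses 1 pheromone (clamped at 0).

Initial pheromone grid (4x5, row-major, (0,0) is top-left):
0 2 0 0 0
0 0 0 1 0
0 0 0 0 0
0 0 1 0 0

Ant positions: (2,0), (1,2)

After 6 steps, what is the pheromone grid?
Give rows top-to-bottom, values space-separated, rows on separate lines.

After step 1: ants at (1,0),(1,3)
  0 1 0 0 0
  1 0 0 2 0
  0 0 0 0 0
  0 0 0 0 0
After step 2: ants at (0,0),(0,3)
  1 0 0 1 0
  0 0 0 1 0
  0 0 0 0 0
  0 0 0 0 0
After step 3: ants at (0,1),(1,3)
  0 1 0 0 0
  0 0 0 2 0
  0 0 0 0 0
  0 0 0 0 0
After step 4: ants at (0,2),(0,3)
  0 0 1 1 0
  0 0 0 1 0
  0 0 0 0 0
  0 0 0 0 0
After step 5: ants at (0,3),(1,3)
  0 0 0 2 0
  0 0 0 2 0
  0 0 0 0 0
  0 0 0 0 0
After step 6: ants at (1,3),(0,3)
  0 0 0 3 0
  0 0 0 3 0
  0 0 0 0 0
  0 0 0 0 0

0 0 0 3 0
0 0 0 3 0
0 0 0 0 0
0 0 0 0 0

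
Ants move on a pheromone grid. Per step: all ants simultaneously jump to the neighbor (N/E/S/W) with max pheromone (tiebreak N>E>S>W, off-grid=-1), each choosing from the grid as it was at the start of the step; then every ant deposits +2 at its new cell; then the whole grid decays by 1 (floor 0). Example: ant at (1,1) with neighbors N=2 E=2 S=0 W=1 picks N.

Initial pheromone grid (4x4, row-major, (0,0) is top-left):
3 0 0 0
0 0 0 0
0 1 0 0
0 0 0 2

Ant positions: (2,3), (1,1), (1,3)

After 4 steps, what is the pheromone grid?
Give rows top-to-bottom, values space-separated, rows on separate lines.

After step 1: ants at (3,3),(2,1),(0,3)
  2 0 0 1
  0 0 0 0
  0 2 0 0
  0 0 0 3
After step 2: ants at (2,3),(1,1),(1,3)
  1 0 0 0
  0 1 0 1
  0 1 0 1
  0 0 0 2
After step 3: ants at (3,3),(2,1),(2,3)
  0 0 0 0
  0 0 0 0
  0 2 0 2
  0 0 0 3
After step 4: ants at (2,3),(1,1),(3,3)
  0 0 0 0
  0 1 0 0
  0 1 0 3
  0 0 0 4

0 0 0 0
0 1 0 0
0 1 0 3
0 0 0 4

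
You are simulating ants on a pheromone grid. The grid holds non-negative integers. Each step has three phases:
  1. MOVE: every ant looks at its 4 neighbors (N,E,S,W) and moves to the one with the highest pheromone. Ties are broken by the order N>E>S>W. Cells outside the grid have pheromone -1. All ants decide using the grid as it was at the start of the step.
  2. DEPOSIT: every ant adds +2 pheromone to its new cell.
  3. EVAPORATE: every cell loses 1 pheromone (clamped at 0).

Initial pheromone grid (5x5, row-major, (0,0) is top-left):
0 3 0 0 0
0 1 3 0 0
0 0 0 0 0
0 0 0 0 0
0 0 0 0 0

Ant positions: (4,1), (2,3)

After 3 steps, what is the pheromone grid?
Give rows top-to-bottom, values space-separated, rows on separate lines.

After step 1: ants at (3,1),(1,3)
  0 2 0 0 0
  0 0 2 1 0
  0 0 0 0 0
  0 1 0 0 0
  0 0 0 0 0
After step 2: ants at (2,1),(1,2)
  0 1 0 0 0
  0 0 3 0 0
  0 1 0 0 0
  0 0 0 0 0
  0 0 0 0 0
After step 3: ants at (1,1),(0,2)
  0 0 1 0 0
  0 1 2 0 0
  0 0 0 0 0
  0 0 0 0 0
  0 0 0 0 0

0 0 1 0 0
0 1 2 0 0
0 0 0 0 0
0 0 0 0 0
0 0 0 0 0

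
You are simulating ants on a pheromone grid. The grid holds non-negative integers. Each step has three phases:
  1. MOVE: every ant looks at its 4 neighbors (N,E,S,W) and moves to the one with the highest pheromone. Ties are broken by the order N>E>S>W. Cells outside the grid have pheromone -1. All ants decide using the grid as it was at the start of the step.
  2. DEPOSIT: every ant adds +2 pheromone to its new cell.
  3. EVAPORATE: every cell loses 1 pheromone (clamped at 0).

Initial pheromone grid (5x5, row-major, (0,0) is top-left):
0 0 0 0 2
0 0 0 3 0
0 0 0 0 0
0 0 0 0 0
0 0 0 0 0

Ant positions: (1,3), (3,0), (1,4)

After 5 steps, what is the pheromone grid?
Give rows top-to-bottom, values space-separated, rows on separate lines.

After step 1: ants at (0,3),(2,0),(1,3)
  0 0 0 1 1
  0 0 0 4 0
  1 0 0 0 0
  0 0 0 0 0
  0 0 0 0 0
After step 2: ants at (1,3),(1,0),(0,3)
  0 0 0 2 0
  1 0 0 5 0
  0 0 0 0 0
  0 0 0 0 0
  0 0 0 0 0
After step 3: ants at (0,3),(0,0),(1,3)
  1 0 0 3 0
  0 0 0 6 0
  0 0 0 0 0
  0 0 0 0 0
  0 0 0 0 0
After step 4: ants at (1,3),(0,1),(0,3)
  0 1 0 4 0
  0 0 0 7 0
  0 0 0 0 0
  0 0 0 0 0
  0 0 0 0 0
After step 5: ants at (0,3),(0,2),(1,3)
  0 0 1 5 0
  0 0 0 8 0
  0 0 0 0 0
  0 0 0 0 0
  0 0 0 0 0

0 0 1 5 0
0 0 0 8 0
0 0 0 0 0
0 0 0 0 0
0 0 0 0 0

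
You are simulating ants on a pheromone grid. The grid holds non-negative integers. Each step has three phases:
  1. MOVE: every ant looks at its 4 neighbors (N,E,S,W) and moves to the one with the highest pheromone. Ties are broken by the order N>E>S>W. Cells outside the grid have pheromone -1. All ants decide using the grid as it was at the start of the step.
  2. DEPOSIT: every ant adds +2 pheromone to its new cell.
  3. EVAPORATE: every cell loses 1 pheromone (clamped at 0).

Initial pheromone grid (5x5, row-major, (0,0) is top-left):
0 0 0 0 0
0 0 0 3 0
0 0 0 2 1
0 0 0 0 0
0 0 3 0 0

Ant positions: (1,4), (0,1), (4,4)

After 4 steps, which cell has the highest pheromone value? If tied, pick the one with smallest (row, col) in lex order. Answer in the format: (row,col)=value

Step 1: ant0:(1,4)->W->(1,3) | ant1:(0,1)->E->(0,2) | ant2:(4,4)->N->(3,4)
  grid max=4 at (1,3)
Step 2: ant0:(1,3)->S->(2,3) | ant1:(0,2)->E->(0,3) | ant2:(3,4)->N->(2,4)
  grid max=3 at (1,3)
Step 3: ant0:(2,3)->N->(1,3) | ant1:(0,3)->S->(1,3) | ant2:(2,4)->W->(2,3)
  grid max=6 at (1,3)
Step 4: ant0:(1,3)->S->(2,3) | ant1:(1,3)->S->(2,3) | ant2:(2,3)->N->(1,3)
  grid max=7 at (1,3)
Final grid:
  0 0 0 0 0
  0 0 0 7 0
  0 0 0 6 0
  0 0 0 0 0
  0 0 0 0 0
Max pheromone 7 at (1,3)

Answer: (1,3)=7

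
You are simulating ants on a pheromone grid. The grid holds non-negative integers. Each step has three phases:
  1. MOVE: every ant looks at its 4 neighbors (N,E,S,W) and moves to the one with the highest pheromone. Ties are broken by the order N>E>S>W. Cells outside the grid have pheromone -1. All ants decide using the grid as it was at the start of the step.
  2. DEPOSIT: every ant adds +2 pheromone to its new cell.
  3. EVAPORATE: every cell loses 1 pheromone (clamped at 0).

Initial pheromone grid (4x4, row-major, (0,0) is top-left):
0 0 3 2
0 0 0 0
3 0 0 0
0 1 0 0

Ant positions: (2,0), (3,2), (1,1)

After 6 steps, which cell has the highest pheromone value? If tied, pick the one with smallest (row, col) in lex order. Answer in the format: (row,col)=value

Answer: (2,0)=7

Derivation:
Step 1: ant0:(2,0)->N->(1,0) | ant1:(3,2)->W->(3,1) | ant2:(1,1)->N->(0,1)
  grid max=2 at (0,2)
Step 2: ant0:(1,0)->S->(2,0) | ant1:(3,1)->N->(2,1) | ant2:(0,1)->E->(0,2)
  grid max=3 at (0,2)
Step 3: ant0:(2,0)->E->(2,1) | ant1:(2,1)->W->(2,0) | ant2:(0,2)->E->(0,3)
  grid max=4 at (2,0)
Step 4: ant0:(2,1)->W->(2,0) | ant1:(2,0)->E->(2,1) | ant2:(0,3)->W->(0,2)
  grid max=5 at (2,0)
Step 5: ant0:(2,0)->E->(2,1) | ant1:(2,1)->W->(2,0) | ant2:(0,2)->E->(0,3)
  grid max=6 at (2,0)
Step 6: ant0:(2,1)->W->(2,0) | ant1:(2,0)->E->(2,1) | ant2:(0,3)->W->(0,2)
  grid max=7 at (2,0)
Final grid:
  0 0 3 0
  0 0 0 0
  7 5 0 0
  0 0 0 0
Max pheromone 7 at (2,0)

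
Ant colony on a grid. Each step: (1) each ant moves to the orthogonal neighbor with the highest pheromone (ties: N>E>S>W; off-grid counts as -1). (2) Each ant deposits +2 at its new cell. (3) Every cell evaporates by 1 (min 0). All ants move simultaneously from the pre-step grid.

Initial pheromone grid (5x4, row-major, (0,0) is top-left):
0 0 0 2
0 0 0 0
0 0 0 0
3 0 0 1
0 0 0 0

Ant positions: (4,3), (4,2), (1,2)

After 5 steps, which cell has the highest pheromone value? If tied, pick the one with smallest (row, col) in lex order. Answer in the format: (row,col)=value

Answer: (3,3)=6

Derivation:
Step 1: ant0:(4,3)->N->(3,3) | ant1:(4,2)->N->(3,2) | ant2:(1,2)->N->(0,2)
  grid max=2 at (3,0)
Step 2: ant0:(3,3)->W->(3,2) | ant1:(3,2)->E->(3,3) | ant2:(0,2)->E->(0,3)
  grid max=3 at (3,3)
Step 3: ant0:(3,2)->E->(3,3) | ant1:(3,3)->W->(3,2) | ant2:(0,3)->S->(1,3)
  grid max=4 at (3,3)
Step 4: ant0:(3,3)->W->(3,2) | ant1:(3,2)->E->(3,3) | ant2:(1,3)->N->(0,3)
  grid max=5 at (3,3)
Step 5: ant0:(3,2)->E->(3,3) | ant1:(3,3)->W->(3,2) | ant2:(0,3)->S->(1,3)
  grid max=6 at (3,3)
Final grid:
  0 0 0 1
  0 0 0 1
  0 0 0 0
  0 0 5 6
  0 0 0 0
Max pheromone 6 at (3,3)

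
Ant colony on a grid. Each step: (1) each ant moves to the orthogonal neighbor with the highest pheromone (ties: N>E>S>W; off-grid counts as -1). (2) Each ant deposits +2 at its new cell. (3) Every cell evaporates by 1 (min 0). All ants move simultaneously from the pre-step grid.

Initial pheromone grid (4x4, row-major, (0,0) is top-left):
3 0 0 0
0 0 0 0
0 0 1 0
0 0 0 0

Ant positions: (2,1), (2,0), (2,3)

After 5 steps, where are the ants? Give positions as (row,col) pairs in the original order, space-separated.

Step 1: ant0:(2,1)->E->(2,2) | ant1:(2,0)->N->(1,0) | ant2:(2,3)->W->(2,2)
  grid max=4 at (2,2)
Step 2: ant0:(2,2)->N->(1,2) | ant1:(1,0)->N->(0,0) | ant2:(2,2)->N->(1,2)
  grid max=3 at (0,0)
Step 3: ant0:(1,2)->S->(2,2) | ant1:(0,0)->E->(0,1) | ant2:(1,2)->S->(2,2)
  grid max=6 at (2,2)
Step 4: ant0:(2,2)->N->(1,2) | ant1:(0,1)->W->(0,0) | ant2:(2,2)->N->(1,2)
  grid max=5 at (1,2)
Step 5: ant0:(1,2)->S->(2,2) | ant1:(0,0)->E->(0,1) | ant2:(1,2)->S->(2,2)
  grid max=8 at (2,2)

(2,2) (0,1) (2,2)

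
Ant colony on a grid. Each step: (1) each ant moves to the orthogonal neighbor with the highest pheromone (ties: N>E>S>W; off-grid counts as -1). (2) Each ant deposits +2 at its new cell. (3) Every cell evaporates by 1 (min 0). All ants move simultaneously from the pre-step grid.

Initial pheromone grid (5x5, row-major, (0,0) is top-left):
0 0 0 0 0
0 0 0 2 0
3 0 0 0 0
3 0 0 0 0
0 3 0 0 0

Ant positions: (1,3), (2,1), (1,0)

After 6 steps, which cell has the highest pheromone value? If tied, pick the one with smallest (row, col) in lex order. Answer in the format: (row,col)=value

Step 1: ant0:(1,3)->N->(0,3) | ant1:(2,1)->W->(2,0) | ant2:(1,0)->S->(2,0)
  grid max=6 at (2,0)
Step 2: ant0:(0,3)->S->(1,3) | ant1:(2,0)->S->(3,0) | ant2:(2,0)->S->(3,0)
  grid max=5 at (2,0)
Step 3: ant0:(1,3)->N->(0,3) | ant1:(3,0)->N->(2,0) | ant2:(3,0)->N->(2,0)
  grid max=8 at (2,0)
Step 4: ant0:(0,3)->S->(1,3) | ant1:(2,0)->S->(3,0) | ant2:(2,0)->S->(3,0)
  grid max=7 at (2,0)
Step 5: ant0:(1,3)->N->(0,3) | ant1:(3,0)->N->(2,0) | ant2:(3,0)->N->(2,0)
  grid max=10 at (2,0)
Step 6: ant0:(0,3)->S->(1,3) | ant1:(2,0)->S->(3,0) | ant2:(2,0)->S->(3,0)
  grid max=9 at (2,0)
Final grid:
  0 0 0 0 0
  0 0 0 2 0
  9 0 0 0 0
  9 0 0 0 0
  0 0 0 0 0
Max pheromone 9 at (2,0)

Answer: (2,0)=9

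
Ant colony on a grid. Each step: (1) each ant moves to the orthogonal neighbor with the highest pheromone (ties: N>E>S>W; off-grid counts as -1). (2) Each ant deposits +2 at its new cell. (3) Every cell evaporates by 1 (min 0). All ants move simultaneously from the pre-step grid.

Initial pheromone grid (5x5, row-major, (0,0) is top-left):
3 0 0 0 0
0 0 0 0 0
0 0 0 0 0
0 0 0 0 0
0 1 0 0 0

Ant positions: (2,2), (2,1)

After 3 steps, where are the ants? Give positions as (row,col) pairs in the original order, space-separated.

Step 1: ant0:(2,2)->N->(1,2) | ant1:(2,1)->N->(1,1)
  grid max=2 at (0,0)
Step 2: ant0:(1,2)->W->(1,1) | ant1:(1,1)->E->(1,2)
  grid max=2 at (1,1)
Step 3: ant0:(1,1)->E->(1,2) | ant1:(1,2)->W->(1,1)
  grid max=3 at (1,1)

(1,2) (1,1)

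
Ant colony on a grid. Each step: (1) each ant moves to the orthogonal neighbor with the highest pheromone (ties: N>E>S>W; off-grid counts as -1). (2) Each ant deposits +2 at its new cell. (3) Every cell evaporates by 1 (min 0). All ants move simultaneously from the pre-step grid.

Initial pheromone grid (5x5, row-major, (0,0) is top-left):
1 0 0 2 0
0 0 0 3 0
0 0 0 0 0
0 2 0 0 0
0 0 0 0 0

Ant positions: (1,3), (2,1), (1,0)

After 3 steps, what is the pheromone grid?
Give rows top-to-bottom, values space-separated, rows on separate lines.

After step 1: ants at (0,3),(3,1),(0,0)
  2 0 0 3 0
  0 0 0 2 0
  0 0 0 0 0
  0 3 0 0 0
  0 0 0 0 0
After step 2: ants at (1,3),(2,1),(0,1)
  1 1 0 2 0
  0 0 0 3 0
  0 1 0 0 0
  0 2 0 0 0
  0 0 0 0 0
After step 3: ants at (0,3),(3,1),(0,0)
  2 0 0 3 0
  0 0 0 2 0
  0 0 0 0 0
  0 3 0 0 0
  0 0 0 0 0

2 0 0 3 0
0 0 0 2 0
0 0 0 0 0
0 3 0 0 0
0 0 0 0 0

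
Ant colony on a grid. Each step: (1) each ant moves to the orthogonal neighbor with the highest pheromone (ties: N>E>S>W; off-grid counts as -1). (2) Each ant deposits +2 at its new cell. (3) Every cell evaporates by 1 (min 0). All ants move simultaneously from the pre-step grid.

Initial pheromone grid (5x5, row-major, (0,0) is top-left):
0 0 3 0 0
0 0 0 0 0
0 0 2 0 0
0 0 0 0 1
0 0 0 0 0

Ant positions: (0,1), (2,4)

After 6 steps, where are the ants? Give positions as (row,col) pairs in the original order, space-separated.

Step 1: ant0:(0,1)->E->(0,2) | ant1:(2,4)->S->(3,4)
  grid max=4 at (0,2)
Step 2: ant0:(0,2)->E->(0,3) | ant1:(3,4)->N->(2,4)
  grid max=3 at (0,2)
Step 3: ant0:(0,3)->W->(0,2) | ant1:(2,4)->S->(3,4)
  grid max=4 at (0,2)
Step 4: ant0:(0,2)->E->(0,3) | ant1:(3,4)->N->(2,4)
  grid max=3 at (0,2)
Step 5: ant0:(0,3)->W->(0,2) | ant1:(2,4)->S->(3,4)
  grid max=4 at (0,2)
Step 6: ant0:(0,2)->E->(0,3) | ant1:(3,4)->N->(2,4)
  grid max=3 at (0,2)

(0,3) (2,4)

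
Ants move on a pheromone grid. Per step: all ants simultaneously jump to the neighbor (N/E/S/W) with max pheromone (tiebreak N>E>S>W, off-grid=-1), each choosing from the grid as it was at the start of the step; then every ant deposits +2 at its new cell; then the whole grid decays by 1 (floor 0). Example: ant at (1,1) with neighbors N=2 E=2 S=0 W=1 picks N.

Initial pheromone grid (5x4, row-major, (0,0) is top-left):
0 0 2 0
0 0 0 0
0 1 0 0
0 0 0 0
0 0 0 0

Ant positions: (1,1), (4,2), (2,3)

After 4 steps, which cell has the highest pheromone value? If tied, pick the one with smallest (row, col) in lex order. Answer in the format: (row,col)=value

Step 1: ant0:(1,1)->S->(2,1) | ant1:(4,2)->N->(3,2) | ant2:(2,3)->N->(1,3)
  grid max=2 at (2,1)
Step 2: ant0:(2,1)->N->(1,1) | ant1:(3,2)->N->(2,2) | ant2:(1,3)->N->(0,3)
  grid max=1 at (0,3)
Step 3: ant0:(1,1)->S->(2,1) | ant1:(2,2)->W->(2,1) | ant2:(0,3)->S->(1,3)
  grid max=4 at (2,1)
Step 4: ant0:(2,1)->N->(1,1) | ant1:(2,1)->N->(1,1) | ant2:(1,3)->N->(0,3)
  grid max=3 at (1,1)
Final grid:
  0 0 0 1
  0 3 0 0
  0 3 0 0
  0 0 0 0
  0 0 0 0
Max pheromone 3 at (1,1)

Answer: (1,1)=3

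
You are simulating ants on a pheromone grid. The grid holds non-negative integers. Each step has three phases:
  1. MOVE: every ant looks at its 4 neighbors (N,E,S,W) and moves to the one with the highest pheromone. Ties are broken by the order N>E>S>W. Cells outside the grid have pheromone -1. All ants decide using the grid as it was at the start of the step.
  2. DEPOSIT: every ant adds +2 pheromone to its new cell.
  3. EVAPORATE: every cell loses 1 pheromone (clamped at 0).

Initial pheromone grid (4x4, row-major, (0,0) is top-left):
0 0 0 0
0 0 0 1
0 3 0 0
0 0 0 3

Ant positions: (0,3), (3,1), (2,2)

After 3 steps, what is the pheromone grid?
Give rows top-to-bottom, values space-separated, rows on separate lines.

After step 1: ants at (1,3),(2,1),(2,1)
  0 0 0 0
  0 0 0 2
  0 6 0 0
  0 0 0 2
After step 2: ants at (0,3),(1,1),(1,1)
  0 0 0 1
  0 3 0 1
  0 5 0 0
  0 0 0 1
After step 3: ants at (1,3),(2,1),(2,1)
  0 0 0 0
  0 2 0 2
  0 8 0 0
  0 0 0 0

0 0 0 0
0 2 0 2
0 8 0 0
0 0 0 0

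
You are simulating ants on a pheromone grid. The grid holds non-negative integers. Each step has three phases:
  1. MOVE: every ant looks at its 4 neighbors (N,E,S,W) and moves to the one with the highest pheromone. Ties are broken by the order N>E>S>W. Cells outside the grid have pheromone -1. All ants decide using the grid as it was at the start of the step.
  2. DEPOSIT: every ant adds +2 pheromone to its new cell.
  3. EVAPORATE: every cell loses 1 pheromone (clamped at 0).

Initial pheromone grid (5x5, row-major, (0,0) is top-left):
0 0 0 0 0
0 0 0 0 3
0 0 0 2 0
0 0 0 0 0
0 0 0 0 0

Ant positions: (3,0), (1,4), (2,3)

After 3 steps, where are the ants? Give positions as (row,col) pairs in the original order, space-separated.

Step 1: ant0:(3,0)->N->(2,0) | ant1:(1,4)->N->(0,4) | ant2:(2,3)->N->(1,3)
  grid max=2 at (1,4)
Step 2: ant0:(2,0)->N->(1,0) | ant1:(0,4)->S->(1,4) | ant2:(1,3)->E->(1,4)
  grid max=5 at (1,4)
Step 3: ant0:(1,0)->N->(0,0) | ant1:(1,4)->N->(0,4) | ant2:(1,4)->N->(0,4)
  grid max=4 at (1,4)

(0,0) (0,4) (0,4)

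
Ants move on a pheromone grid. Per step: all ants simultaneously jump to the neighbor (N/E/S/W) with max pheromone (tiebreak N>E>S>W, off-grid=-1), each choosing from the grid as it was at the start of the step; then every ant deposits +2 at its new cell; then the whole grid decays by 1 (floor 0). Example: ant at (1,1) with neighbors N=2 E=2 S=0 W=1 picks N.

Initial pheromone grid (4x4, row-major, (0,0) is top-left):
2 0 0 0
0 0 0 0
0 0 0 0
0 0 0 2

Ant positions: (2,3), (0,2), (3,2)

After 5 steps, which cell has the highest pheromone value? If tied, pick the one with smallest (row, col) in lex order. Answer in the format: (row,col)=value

Answer: (3,3)=11

Derivation:
Step 1: ant0:(2,3)->S->(3,3) | ant1:(0,2)->E->(0,3) | ant2:(3,2)->E->(3,3)
  grid max=5 at (3,3)
Step 2: ant0:(3,3)->N->(2,3) | ant1:(0,3)->S->(1,3) | ant2:(3,3)->N->(2,3)
  grid max=4 at (3,3)
Step 3: ant0:(2,3)->S->(3,3) | ant1:(1,3)->S->(2,3) | ant2:(2,3)->S->(3,3)
  grid max=7 at (3,3)
Step 4: ant0:(3,3)->N->(2,3) | ant1:(2,3)->S->(3,3) | ant2:(3,3)->N->(2,3)
  grid max=8 at (3,3)
Step 5: ant0:(2,3)->S->(3,3) | ant1:(3,3)->N->(2,3) | ant2:(2,3)->S->(3,3)
  grid max=11 at (3,3)
Final grid:
  0 0 0 0
  0 0 0 0
  0 0 0 8
  0 0 0 11
Max pheromone 11 at (3,3)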